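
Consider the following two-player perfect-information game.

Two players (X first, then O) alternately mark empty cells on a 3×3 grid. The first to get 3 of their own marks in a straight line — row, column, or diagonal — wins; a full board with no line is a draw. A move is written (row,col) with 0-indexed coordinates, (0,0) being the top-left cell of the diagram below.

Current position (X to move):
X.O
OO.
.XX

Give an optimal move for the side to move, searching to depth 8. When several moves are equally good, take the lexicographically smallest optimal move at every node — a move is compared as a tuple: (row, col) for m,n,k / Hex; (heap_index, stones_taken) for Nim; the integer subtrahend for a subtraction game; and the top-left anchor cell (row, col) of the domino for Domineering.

[X.O/OO./.XX] X move#1: (0,1):-1/XXO/OO./.XX, (1,2):-1/X.O/OOX/.XX, (2,0):+1/X.O/OO./XXX*
[X.O/OO./XXX] end (terminal -1, O#2); searched X.O/OO./.XX to 8

X's best at [X.O/OO./.XX]: (2,0)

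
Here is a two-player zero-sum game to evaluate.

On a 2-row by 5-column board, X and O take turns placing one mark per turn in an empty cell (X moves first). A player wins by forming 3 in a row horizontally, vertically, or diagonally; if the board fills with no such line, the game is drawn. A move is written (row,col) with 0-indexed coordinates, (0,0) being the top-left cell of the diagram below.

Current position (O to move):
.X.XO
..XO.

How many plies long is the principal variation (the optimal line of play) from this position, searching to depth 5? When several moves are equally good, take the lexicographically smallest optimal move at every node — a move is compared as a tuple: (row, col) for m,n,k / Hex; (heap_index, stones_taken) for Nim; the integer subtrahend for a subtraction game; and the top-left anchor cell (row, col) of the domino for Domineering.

PV length from [.X.XO/..XO.]: 5 plies

[.X.XO/..XO.] O move#1: (0,0):-1/OX.XO/..XO., (0,2):+0/.XOXO/..XO.*, (1,0):-1/.X.XO/O.XO., (1,1):-1/.X.XO/.OXO., (1,4):-1/.X.XO/..XOO
[.XOXO/..XO.] X move#2: (0,0):+0/XXOXO/..XO.*, (1,0):+0/.XOXO/X.XO., (1,1):+0/.XOXO/.XXO., (1,4):+0/.XOXO/..XOX
[XXOXO/..XO.] O move#3: (1,0):+0/XXOXO/O.XO.*, (1,1):+0/XXOXO/.OXO., (1,4):+0/XXOXO/..XOO
[XXOXO/O.XO.] X move#4: (1,1):+0/XXOXO/OXXO.*, (1,4):+0/XXOXO/O.XOX
[XXOXO/OXXO.] O move#5: (1,4):+0/XXOXO/OXXOO*
[XXOXO/OXXOO] end (terminal +0, X#6); searched .X.XO/..XO. to 5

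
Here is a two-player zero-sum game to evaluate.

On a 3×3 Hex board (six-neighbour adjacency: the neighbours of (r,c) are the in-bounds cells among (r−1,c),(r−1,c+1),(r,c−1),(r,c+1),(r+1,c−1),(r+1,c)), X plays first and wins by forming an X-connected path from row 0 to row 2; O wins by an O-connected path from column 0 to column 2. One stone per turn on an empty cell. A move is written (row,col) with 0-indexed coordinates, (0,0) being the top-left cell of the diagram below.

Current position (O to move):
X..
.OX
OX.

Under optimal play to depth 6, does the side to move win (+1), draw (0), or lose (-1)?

value(X../.OX/OX., O) = +1

ply 1, O at X../.OX/OX. | (0,1)=-1→XO./.OX/OX.; (0,2)=+1→X.O/.OX/OX.*; (1,0)=-1→X../OOX/OX.; (2,2)=-1→X../.OX/OXO
ply 2: X.O/.OX/OX. is terminal -1 (X); from X../.OX/OX. depth 6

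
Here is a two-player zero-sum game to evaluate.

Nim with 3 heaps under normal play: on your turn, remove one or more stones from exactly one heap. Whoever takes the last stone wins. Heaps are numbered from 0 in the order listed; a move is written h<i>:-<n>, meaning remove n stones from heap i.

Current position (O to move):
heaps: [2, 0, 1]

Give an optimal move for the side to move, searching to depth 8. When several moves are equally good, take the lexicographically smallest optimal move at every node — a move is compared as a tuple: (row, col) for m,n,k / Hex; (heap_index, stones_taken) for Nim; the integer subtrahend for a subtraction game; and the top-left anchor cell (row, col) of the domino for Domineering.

ply 1, O at (2,0,1) | h0:-1=+1→(1,0,1)*; h0:-2=-1→(0,0,1); h2:-1=-1→(2,0,0)
ply 2, X at (1,0,1) | h0:-1=-1→(0,0,1)*; h2:-1=-1→(1,0,0)
ply 3, O at (0,0,1) | h2:-1=+1→(0,0,0)*
ply 4: (0,0,0) is terminal -1 (X); from (2,0,1) depth 8

O's best at [(2,0,1)]: h0:-1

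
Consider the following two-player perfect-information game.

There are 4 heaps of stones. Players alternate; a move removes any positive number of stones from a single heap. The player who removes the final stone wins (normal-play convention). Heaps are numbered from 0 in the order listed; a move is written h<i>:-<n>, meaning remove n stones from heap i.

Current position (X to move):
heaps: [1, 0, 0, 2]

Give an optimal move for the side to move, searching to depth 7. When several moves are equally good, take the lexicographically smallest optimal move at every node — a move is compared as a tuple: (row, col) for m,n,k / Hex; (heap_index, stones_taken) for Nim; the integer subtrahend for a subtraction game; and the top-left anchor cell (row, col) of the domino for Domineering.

X's best at [(1,0,0,2)]: h3:-1

p1 X@[(1,0,0,2)]: h0:-1[(0,0,0,2)]-1 h3:-1[(1,0,0,1)]+1* h3:-2[(1,0,0,0)]-1
p2 O@[(1,0,0,1)]: h0:-1[(0,0,0,1)]-1* h3:-1[(1,0,0,0)]-1
p3 X@[(0,0,0,1)]: h3:-1[(0,0,0,0)]+1*
p4 O@[(0,0,0,0)] terminal -1; root [(1,0,0,2)] d7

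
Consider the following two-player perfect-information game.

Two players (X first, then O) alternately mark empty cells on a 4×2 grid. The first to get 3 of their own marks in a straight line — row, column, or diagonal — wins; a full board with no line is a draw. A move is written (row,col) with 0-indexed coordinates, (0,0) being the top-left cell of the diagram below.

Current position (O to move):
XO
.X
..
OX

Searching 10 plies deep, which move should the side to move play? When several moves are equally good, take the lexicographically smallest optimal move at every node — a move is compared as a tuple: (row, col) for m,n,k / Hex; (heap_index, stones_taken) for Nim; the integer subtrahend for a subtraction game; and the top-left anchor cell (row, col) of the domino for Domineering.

ply 1, O at XO/.X/../OX | (1,0)=-1→XO/OX/../OX; (2,0)=-1→XO/.X/O./OX; (2,1)=+0→XO/.X/.O/OX*
ply 2, X at XO/.X/.O/OX | (1,0)=+0→XO/XX/.O/OX*; (2,0)=+0→XO/.X/XO/OX
ply 3, O at XO/XX/.O/OX | (2,0)=+0→XO/XX/OO/OX*
ply 4: XO/XX/OO/OX is terminal +0 (X); from XO/.X/../OX depth 10

O's best at [XO/.X/../OX]: (2,1)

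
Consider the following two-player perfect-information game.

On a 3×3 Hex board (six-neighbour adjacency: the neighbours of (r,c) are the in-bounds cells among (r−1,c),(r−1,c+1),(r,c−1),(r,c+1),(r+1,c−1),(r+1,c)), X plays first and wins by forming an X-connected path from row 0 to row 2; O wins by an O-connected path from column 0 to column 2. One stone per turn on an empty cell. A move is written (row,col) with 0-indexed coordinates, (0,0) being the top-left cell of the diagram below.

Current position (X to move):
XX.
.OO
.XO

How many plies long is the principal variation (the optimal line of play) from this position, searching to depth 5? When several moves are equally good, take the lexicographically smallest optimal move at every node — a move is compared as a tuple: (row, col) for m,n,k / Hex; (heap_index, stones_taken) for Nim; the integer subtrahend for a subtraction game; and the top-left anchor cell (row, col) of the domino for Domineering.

ply 1, X at XX./.OO/.XO | (0,2)=-1→XXX/.OO/.XO*; (1,0)=-1→XX./XOO/.XO; (2,0)=-1→XX./.OO/XXO
ply 2, O at XXX/.OO/.XO | (1,0)=+1→XXX/OOO/.XO*; (2,0)=+1→XXX/.OO/OXO
ply 3: XXX/OOO/.XO is terminal -1 (X); from XX./.OO/.XO depth 5

PV length from [XX./.OO/.XO]: 2 plies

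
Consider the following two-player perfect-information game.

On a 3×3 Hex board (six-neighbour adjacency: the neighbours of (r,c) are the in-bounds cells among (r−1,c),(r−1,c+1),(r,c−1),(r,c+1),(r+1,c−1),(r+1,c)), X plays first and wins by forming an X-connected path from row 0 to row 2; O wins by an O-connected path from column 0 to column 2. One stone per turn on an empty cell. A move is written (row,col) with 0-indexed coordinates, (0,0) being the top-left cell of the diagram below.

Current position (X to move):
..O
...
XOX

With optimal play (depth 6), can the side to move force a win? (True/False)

X winning at [..O/.../XOX]: True

p1 X@[..O/.../XOX]: (0,0)[X.O/.../XOX]-1 (0,1)[.XO/.../XOX]+1* (1,0)[..O/X../XOX]+1 (1,1)[..O/.X./XOX]-1 (1,2)[..O/..X/XOX]-1
p2 O@[.XO/.../XOX]: (0,0)[OXO/.../XOX]-1* (1,0)[.XO/O../XOX]-1 (1,1)[.XO/.O./XOX]-1 (1,2)[.XO/..O/XOX]-1
p3 X@[OXO/.../XOX]: (1,0)[OXO/X../XOX]+1* (1,1)[OXO/.X./XOX]+1 (1,2)[OXO/..X/XOX]+1
p4 O@[OXO/X../XOX] terminal -1; root [..O/.../XOX] d6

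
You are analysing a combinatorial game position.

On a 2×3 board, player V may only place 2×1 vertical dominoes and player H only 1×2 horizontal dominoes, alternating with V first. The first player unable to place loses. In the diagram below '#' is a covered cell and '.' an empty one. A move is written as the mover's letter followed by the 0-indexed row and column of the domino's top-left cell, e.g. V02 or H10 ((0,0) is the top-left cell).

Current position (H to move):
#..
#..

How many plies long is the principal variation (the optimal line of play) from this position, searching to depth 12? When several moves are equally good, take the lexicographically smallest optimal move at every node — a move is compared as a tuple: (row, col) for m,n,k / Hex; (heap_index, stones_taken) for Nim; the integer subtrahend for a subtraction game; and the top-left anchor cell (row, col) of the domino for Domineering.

PV length from [#../#..]: 1 ply

p1 H@[#../#..]: H01[###/#..]+1* H11[#../###]+1
p2 V@[###/#..] terminal -1; root [#../#..] d12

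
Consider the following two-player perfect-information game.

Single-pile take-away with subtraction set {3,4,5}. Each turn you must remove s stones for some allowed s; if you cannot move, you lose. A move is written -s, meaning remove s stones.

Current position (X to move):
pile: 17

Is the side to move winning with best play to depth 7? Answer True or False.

X winning at [17]: False

p1 X@[17]: -3[14]-1* -4[13]-1 -5[12]-1
p2 O@[14]: -3[11]-1 -4[10]+1* -5[9]+1
p3 X@[10]: -3[7]-1* -4[6]-1 -5[5]-1
p4 O@[7]: -3[4]-1 -4[3]-1 -5[2]+1*
p5 X@[2] terminal -1; root [17] d7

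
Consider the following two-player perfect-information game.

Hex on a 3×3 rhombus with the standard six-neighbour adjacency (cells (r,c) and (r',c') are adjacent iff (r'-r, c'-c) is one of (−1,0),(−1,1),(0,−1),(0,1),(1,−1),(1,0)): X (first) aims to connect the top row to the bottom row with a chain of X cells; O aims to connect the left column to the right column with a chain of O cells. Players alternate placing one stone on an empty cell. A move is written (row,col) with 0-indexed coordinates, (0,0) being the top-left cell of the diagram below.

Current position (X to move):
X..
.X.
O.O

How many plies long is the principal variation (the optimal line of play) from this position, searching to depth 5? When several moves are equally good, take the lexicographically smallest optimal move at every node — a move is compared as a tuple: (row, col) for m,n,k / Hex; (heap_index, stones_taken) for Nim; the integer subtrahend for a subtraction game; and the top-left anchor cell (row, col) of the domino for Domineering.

ply 1, X at X../.X./O.O | (0,1)=-1→XX./.X./O.O; (0,2)=-1→X.X/.X./O.O; (1,0)=-1→X../XX./O.O; (1,2)=-1→X../.XX/O.O; (2,1)=+1→X../.X./OXO*
ply 2, O at X../.X./OXO | (0,1)=-1→XO./.X./OXO*; (0,2)=-1→X.O/.X./OXO; (1,0)=-1→X../OX./OXO; (1,2)=-1→X../.XO/OXO
ply 3, X at XO./.X./OXO | (0,2)=+1→XOX/.X./OXO*; (1,0)=+1→XO./XX./OXO; (1,2)=+1→XO./.XX/OXO
ply 4: XOX/.X./OXO is terminal -1 (O); from X../.X./O.O depth 5

PV length from [X../.X./O.O]: 3 plies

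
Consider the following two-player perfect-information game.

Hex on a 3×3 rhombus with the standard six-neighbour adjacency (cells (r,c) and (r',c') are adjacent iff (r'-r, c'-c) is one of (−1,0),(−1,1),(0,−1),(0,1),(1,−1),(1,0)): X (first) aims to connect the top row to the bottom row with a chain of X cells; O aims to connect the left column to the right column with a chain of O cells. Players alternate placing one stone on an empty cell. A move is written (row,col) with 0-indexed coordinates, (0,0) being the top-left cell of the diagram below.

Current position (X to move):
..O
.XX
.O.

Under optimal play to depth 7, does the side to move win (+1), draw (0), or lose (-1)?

ply 1, X at ..O/.XX/.O. | (0,0)=+1→X.O/.XX/.O.*; (0,1)=+1→.XO/.XX/.O.; (1,0)=+1→..O/XXX/.O.; (2,0)=-1→..O/.XX/XO.; (2,2)=-1→..O/.XX/.OX
ply 2, O at X.O/.XX/.O. | (0,1)=-1→XOO/.XX/.O.*; (1,0)=-1→X.O/OXX/.O.; (2,0)=-1→X.O/.XX/OO.; (2,2)=-1→X.O/.XX/.OO
ply 3, X at XOO/.XX/.O. | (1,0)=+1→XOO/XXX/.O.*; (2,0)=-1→XOO/.XX/XO.; (2,2)=-1→XOO/.XX/.OX
ply 4, O at XOO/XXX/.O. | (2,0)=-1→XOO/XXX/OO.*; (2,2)=-1→XOO/XXX/.OO
ply 5, X at XOO/XXX/OO. | (2,2)=+1→XOO/XXX/OOX*
ply 6: XOO/XXX/OOX is terminal -1 (O); from ..O/.XX/.O. depth 7

value(..O/.XX/.O., X) = +1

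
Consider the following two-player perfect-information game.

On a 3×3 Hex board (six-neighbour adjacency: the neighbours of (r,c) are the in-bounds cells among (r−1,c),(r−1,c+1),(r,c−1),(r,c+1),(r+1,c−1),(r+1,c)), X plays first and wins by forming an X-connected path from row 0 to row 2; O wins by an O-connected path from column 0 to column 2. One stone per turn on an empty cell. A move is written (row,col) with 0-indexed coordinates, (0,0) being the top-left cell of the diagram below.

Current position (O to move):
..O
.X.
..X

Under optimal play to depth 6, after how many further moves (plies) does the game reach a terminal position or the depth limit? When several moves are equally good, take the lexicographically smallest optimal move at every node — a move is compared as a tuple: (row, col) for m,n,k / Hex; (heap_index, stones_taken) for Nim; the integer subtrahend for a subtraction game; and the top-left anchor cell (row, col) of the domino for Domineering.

[..O/.X./..X] O move#1: (0,0):-1/O.O/.X./..X, (0,1):+1/.OO/.X./..X*, (1,0):-1/..O/OX./..X, (1,2):-1/..O/.XO/..X, (2,0):-1/..O/.X./O.X, (2,1):-1/..O/.X./.OX
[.OO/.X./..X] X move#2: (0,0):-1/XOO/.X./..X*, (1,0):-1/.OO/XX./..X, (1,2):-1/.OO/.XX/..X, (2,0):-1/.OO/.X./X.X, (2,1):-1/.OO/.X./.XX
[XOO/.X./..X] O move#3: (1,0):+1/XOO/OX./..X*, (1,2):-1/XOO/.XO/..X, (2,0):-1/XOO/.X./O.X, (2,1):-1/XOO/.X./.OX
[XOO/OX./..X] end (terminal -1, X#4); searched ..O/.X./..X to 6

PV length from [..O/.X./..X]: 3 plies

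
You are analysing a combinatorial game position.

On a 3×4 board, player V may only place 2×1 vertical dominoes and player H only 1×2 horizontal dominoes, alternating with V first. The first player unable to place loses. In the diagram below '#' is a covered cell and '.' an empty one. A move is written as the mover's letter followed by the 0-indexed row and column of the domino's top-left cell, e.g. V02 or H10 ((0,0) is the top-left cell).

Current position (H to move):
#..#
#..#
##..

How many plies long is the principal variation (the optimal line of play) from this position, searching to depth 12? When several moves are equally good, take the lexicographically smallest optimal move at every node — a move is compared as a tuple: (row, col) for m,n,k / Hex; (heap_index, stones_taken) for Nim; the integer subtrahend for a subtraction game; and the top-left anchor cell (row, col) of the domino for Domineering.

ply 1, H at #..#/#..#/##.. | H01=-1→####/#..#/##..; H11=+1→#..#/####/##..*; H22=-1→#..#/#..#/####
ply 2: #..#/####/##.. is terminal -1 (V); from #..#/#..#/##.. depth 12

PV length from [#..#/#..#/##..]: 1 ply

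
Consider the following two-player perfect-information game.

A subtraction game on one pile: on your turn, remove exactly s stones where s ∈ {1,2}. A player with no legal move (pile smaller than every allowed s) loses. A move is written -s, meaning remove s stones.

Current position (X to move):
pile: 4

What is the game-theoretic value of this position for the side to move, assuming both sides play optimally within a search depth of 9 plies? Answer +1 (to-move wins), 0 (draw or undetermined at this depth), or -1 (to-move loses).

value(4, X) = +1

ply 1, X at 4 | -1=+1→3*; -2=-1→2
ply 2, O at 3 | -1=-1→2*; -2=-1→1
ply 3, X at 2 | -1=-1→1; -2=+1→0*
ply 4: 0 is terminal -1 (O); from 4 depth 9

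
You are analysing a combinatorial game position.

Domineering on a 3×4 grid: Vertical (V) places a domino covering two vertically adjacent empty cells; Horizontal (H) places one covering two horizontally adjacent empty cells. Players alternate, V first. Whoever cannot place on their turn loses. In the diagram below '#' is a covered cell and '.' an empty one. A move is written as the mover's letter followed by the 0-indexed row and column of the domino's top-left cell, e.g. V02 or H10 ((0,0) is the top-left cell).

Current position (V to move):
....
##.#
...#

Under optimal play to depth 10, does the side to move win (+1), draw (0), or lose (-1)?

p1 V@[..../##.#/...#]: V02[..#./####/...#]-1* V12[..../####/..##]-1
p2 H@[..#./####/...#]: H00[###./####/...#]+1* H20[..#./####/##.#]+1 H21[..#./####/.###]+1
p3 V@[###./####/...#] terminal -1; root [..../##.#/...#] d10

value(..../##.#/...#, V) = -1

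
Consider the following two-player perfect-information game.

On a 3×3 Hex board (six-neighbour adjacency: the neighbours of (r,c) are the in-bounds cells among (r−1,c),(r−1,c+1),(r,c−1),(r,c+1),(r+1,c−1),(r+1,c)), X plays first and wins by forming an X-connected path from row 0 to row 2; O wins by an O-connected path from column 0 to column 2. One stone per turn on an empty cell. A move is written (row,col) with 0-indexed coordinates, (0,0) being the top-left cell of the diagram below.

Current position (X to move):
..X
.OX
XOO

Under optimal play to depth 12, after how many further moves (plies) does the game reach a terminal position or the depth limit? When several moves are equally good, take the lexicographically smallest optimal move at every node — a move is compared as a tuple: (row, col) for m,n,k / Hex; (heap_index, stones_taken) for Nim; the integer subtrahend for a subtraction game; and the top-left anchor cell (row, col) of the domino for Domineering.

[..X/.OX/XOO] X move#1: (0,0):-1/X.X/.OX/XOO, (0,1):-1/.XX/.OX/XOO, (1,0):+1/..X/XOX/XOO*
[..X/XOX/XOO] O move#2: (0,0):-1/O.X/XOX/XOO*, (0,1):-1/.OX/XOX/XOO
[O.X/XOX/XOO] X move#3: (0,1):+1/OXX/XOX/XOO*
[OXX/XOX/XOO] end (terminal -1, O#4); searched ..X/.OX/XOO to 12

PV length from [..X/.OX/XOO]: 3 plies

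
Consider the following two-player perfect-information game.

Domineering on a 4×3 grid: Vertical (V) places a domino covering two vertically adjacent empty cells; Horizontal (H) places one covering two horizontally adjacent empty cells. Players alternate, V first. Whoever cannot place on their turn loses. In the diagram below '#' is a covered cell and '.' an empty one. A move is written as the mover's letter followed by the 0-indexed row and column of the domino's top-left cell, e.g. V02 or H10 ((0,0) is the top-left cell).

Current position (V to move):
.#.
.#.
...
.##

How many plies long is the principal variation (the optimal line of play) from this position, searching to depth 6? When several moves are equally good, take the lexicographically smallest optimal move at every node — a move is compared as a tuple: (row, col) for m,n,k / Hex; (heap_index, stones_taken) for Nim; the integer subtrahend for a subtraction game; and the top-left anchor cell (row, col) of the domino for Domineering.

PV length from [.#./.#./.../.##]: 3 plies

p1 V@[.#./.#./.../.##]: V00[##./##./.../.##]+1* V02[.##/.##/.../.##]+1 V10[.#./##./#../.##]+1 V12[.#./.##/..#/.##]+1 V20[.#./.#./#../###]+1
p2 H@[##./##./.../.##]: H20[##./##./##./.##]-1* H21[##./##./.##/.##]-1
p3 V@[##./##./##./.##]: V02[###/###/##./.##]+1* V12[##./###/###/.##]+1
p4 H@[###/###/##./.##] terminal -1; root [.#./.#./.../.##] d6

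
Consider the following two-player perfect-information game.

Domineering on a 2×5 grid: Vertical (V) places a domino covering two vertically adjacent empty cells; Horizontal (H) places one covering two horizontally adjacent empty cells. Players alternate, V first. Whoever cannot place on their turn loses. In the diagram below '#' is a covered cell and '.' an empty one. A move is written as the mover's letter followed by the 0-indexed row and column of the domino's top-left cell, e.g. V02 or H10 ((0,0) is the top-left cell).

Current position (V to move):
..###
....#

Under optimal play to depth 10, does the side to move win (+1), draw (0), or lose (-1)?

value(..###/....#, V) = +1

[..###/....#] V move#1: V00:-1/#.###/#...#, V01:+1/.####/.#..#*
[.####/.#..#] H move#2: H12:-1/.####/.####*
[.####/.####] V move#3: V00:+1/#####/#####*
[#####/#####] end (terminal -1, H#4); searched ..###/....# to 10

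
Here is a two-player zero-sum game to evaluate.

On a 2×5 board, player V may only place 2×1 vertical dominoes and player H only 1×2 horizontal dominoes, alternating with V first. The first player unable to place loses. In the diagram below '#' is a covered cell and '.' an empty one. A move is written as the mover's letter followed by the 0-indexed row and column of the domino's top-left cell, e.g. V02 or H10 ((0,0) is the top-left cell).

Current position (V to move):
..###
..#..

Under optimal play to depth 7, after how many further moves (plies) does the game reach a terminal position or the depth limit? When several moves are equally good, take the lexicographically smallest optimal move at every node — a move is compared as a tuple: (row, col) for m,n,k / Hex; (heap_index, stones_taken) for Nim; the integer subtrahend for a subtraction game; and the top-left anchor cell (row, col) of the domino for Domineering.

PV length from [..###/..#..]: 3 plies

[..###/..#..] V move#1: V00:+1/#.###/#.#..*, V01:+1/.####/.##..
[#.###/#.#..] H move#2: H13:-1/#.###/#.###*
[#.###/#.###] V move#3: V01:+1/#####/#####*
[#####/#####] end (terminal -1, H#4); searched ..###/..#.. to 7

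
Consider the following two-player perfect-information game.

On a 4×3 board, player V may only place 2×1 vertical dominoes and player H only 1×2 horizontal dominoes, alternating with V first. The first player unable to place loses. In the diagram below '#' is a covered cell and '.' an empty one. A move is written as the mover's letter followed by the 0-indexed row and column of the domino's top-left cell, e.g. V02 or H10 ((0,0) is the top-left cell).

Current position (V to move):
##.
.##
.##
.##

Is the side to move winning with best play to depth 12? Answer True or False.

V winning at [##./.##/.##/.##]: True

ply 1, V at ##./.##/.##/.## | V10=+1→##./###/###/.##*; V20=+1→##./.##/###/###
ply 2: ##./###/###/.## is terminal -1 (H); from ##./.##/.##/.## depth 12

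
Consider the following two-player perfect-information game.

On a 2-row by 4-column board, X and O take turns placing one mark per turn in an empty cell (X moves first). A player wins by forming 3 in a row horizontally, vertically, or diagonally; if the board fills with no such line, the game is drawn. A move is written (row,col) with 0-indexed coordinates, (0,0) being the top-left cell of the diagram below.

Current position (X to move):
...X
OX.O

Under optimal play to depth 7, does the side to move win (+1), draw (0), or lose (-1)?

value(...X/OX.O, X) = 0

[...X/OX.O] X move#1: (0,0):+0/X..X/OX.O*, (0,1):+0/.X.X/OX.O, (0,2):+0/..XX/OX.O, (1,2):+0/...X/OXXO
[X..X/OX.O] O move#2: (0,1):+0/XO.X/OX.O*, (0,2):+0/X.OX/OX.O, (1,2):+0/X..X/OXOO
[XO.X/OX.O] X move#3: (0,2):+0/XOXX/OX.O*, (1,2):+0/XO.X/OXXO
[XOXX/OX.O] O move#4: (1,2):+0/XOXX/OXOO*
[XOXX/OXOO] end (terminal +0, X#5); searched ...X/OX.O to 7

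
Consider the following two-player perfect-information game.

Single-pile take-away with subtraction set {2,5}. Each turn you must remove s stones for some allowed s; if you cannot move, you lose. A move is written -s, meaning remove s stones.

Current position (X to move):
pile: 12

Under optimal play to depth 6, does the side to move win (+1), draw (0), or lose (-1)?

value(12, X) = +1

ply 1, X at 12 | -2=-1→10; -5=+1→7*
ply 2, O at 7 | -2=-1→5*; -5=-1→2
ply 3, X at 5 | -2=-1→3; -5=+1→0*
ply 4: 0 is terminal -1 (O); from 12 depth 6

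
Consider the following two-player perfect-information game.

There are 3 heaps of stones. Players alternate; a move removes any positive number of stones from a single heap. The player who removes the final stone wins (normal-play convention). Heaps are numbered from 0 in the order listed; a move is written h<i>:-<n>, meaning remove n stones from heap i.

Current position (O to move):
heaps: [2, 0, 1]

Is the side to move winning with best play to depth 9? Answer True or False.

[(2,0,1)] O move#1: h0:-1:+1/(1,0,1)*, h0:-2:-1/(0,0,1), h2:-1:-1/(2,0,0)
[(1,0,1)] X move#2: h0:-1:-1/(0,0,1)*, h2:-1:-1/(1,0,0)
[(0,0,1)] O move#3: h2:-1:+1/(0,0,0)*
[(0,0,0)] end (terminal -1, X#4); searched (2,0,1) to 9

O winning at [(2,0,1)]: True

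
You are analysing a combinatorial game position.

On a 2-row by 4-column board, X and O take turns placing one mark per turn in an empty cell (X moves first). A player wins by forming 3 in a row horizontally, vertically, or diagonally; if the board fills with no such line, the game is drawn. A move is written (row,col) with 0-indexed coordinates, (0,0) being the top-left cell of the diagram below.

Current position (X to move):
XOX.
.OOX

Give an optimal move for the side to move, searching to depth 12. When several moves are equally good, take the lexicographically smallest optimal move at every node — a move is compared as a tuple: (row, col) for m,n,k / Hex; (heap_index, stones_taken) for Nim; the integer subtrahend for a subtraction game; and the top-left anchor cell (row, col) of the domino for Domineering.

[XOX./.OOX] X move#1: (0,3):-1/XOXX/.OOX, (1,0):+0/XOX./XOOX*
[XOX./XOOX] O move#2: (0,3):+0/XOXO/XOOX*
[XOXO/XOOX] end (terminal +0, X#3); searched XOX./.OOX to 12

X's best at [XOX./.OOX]: (1,0)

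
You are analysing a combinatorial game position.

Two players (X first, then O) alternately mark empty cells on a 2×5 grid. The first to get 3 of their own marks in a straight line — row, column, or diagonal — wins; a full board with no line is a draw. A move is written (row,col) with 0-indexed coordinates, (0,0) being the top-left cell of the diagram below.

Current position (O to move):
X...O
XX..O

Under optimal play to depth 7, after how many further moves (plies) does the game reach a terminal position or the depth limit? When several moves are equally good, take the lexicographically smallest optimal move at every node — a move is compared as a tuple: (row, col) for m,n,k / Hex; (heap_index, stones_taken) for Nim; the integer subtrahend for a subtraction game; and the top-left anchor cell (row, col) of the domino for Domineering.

PV length from [X...O/XX..O]: 5 plies

[X...O/XX..O] O move#1: (0,1):-1/XO..O/XX..O, (0,2):-1/X.O.O/XX..O, (0,3):-1/X..OO/XX..O, (1,2):+0/X...O/XXO.O*, (1,3):-1/X...O/XX.OO
[X...O/XXO.O] X move#2: (0,1):-1/XX..O/XXO.O, (0,2):-1/X.X.O/XXO.O, (0,3):-1/X..XO/XXO.O, (1,3):+0/X...O/XXOXO*
[X...O/XXOXO] O move#3: (0,1):+0/XO..O/XXOXO*, (0,2):+0/X.O.O/XXOXO, (0,3):+0/X..OO/XXOXO
[XO..O/XXOXO] X move#4: (0,2):+0/XOX.O/XXOXO*, (0,3):+0/XO.XO/XXOXO
[XOX.O/XXOXO] O move#5: (0,3):+0/XOXOO/XXOXO*
[XOXOO/XXOXO] end (terminal +0, X#6); searched X...O/XX..O to 7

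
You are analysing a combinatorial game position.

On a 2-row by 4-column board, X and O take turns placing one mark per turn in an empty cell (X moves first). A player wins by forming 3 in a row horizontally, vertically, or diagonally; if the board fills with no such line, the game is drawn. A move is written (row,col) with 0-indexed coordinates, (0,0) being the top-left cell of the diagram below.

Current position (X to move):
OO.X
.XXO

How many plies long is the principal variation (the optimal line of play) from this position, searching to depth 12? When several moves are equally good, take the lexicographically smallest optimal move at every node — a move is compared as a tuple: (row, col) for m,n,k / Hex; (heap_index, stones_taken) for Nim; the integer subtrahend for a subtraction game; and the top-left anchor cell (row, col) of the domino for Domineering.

ply 1, X at OO.X/.XXO | (0,2)=+0→OOXX/.XXO; (1,0)=+1→OO.X/XXXO*
ply 2: OO.X/XXXO is terminal -1 (O); from OO.X/.XXO depth 12

PV length from [OO.X/.XXO]: 1 ply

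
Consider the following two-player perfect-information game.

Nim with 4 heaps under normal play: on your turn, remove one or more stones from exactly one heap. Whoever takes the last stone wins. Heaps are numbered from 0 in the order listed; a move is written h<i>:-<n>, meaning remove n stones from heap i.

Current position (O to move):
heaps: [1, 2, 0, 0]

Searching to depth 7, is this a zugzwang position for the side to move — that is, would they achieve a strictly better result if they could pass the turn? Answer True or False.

zugzwang((1,2,0,0), O) = False

[(1,2,0,0)] O move#1: h0:-1:-1/(0,2,0,0), h1:-1:+1/(1,1,0,0)*, h1:-2:-1/(1,0,0,0)
[(1,1,0,0)] X move#2: h0:-1:-1/(0,1,0,0)*, h1:-1:-1/(1,0,0,0)
[(0,1,0,0)] O move#3: h1:-1:+1/(0,0,0,0)*
[(0,0,0,0)] end (terminal -1, X#4); searched (1,2,0,0) to 7
suppose O passes — search the same position with X to move:
pass> [(1,2,0,0)] X move#1: h0:-1:-1/(0,2,0,0), h1:-1:+1/(1,1,0,0)*, h1:-2:-1/(1,0,0,0)
pass> [(1,1,0,0)] O move#2: h0:-1:-1/(0,1,0,0)*, h1:-1:-1/(1,0,0,0)
pass> [(0,1,0,0)] X move#3: h1:-1:+1/(0,0,0,0)*
pass> [(0,0,0,0)] end (terminal -1, O#4); searched (1,2,0,0) to 7
for O: play +1, pass -1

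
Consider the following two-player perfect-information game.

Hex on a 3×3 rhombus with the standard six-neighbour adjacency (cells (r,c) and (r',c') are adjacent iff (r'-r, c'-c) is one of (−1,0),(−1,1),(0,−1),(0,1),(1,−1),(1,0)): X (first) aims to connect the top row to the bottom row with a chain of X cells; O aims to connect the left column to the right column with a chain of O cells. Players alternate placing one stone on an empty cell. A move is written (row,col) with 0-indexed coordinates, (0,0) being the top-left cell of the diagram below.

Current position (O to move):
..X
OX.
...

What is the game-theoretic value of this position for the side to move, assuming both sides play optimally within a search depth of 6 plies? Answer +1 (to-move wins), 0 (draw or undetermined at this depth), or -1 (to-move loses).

value(..X/OX./..., O) = -1

[..X/OX./...] O move#1: (0,0):-1/O.X/OX./...*, (0,1):-1/.OX/OX./..., (1,2):-1/..X/OXO/..., (2,0):-1/..X/OX./O.., (2,1):-1/..X/OX./.O., (2,2):-1/..X/OX./..O
[O.X/OX./...] X move#2: (0,1):+1/OXX/OX./...*, (1,2):+1/O.X/OXX/..., (2,0):+1/O.X/OX./X.., (2,1):+1/O.X/OX./.X., (2,2):+1/O.X/OX./..X
[OXX/OX./...] O move#3: (1,2):-1/OXX/OXO/...*, (2,0):-1/OXX/OX./O.., (2,1):-1/OXX/OX./.O., (2,2):-1/OXX/OX./..O
[OXX/OXO/...] X move#4: (2,0):+1/OXX/OXO/X..*, (2,1):+1/OXX/OXO/.X., (2,2):+1/OXX/OXO/..X
[OXX/OXO/X..] end (terminal -1, O#5); searched ..X/OX./... to 6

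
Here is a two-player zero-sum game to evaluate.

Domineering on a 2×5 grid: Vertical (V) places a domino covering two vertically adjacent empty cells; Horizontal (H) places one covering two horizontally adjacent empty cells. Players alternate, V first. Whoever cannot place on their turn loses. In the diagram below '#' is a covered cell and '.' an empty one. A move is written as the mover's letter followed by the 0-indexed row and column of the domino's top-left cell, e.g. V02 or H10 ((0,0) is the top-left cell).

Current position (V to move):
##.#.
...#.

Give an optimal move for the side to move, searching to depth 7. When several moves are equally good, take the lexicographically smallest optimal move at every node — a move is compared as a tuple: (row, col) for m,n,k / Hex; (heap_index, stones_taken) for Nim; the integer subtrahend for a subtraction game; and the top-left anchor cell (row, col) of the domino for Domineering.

V's best at [##.#./...#.]: V02

ply 1, V at ##.#./...#. | V02=+1→####./..##.*; V04=-1→##.##/...##
ply 2, H at ####./..##. | H10=-1→####./####.*
ply 3, V at ####./####. | V04=+1→#####/#####*
ply 4: #####/##### is terminal -1 (H); from ##.#./...#. depth 7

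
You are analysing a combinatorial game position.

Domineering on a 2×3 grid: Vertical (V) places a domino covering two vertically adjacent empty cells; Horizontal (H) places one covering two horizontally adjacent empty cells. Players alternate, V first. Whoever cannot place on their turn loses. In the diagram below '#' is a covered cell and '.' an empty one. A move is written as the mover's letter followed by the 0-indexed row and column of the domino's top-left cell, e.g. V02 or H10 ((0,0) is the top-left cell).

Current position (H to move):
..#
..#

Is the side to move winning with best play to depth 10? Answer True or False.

H winning at [..#/..#]: True

p1 H@[..#/..#]: H00[###/..#]+1* H10[..#/###]+1
p2 V@[###/..#] terminal -1; root [..#/..#] d10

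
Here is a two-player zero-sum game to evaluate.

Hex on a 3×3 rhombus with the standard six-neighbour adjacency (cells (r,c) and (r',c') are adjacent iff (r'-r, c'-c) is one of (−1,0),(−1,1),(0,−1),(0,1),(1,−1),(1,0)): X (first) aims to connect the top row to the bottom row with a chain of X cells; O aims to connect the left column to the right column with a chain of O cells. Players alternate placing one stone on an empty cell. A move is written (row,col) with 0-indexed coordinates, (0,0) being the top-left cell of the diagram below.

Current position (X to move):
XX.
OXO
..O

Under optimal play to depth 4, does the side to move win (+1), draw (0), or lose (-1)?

value(XX./OXO/..O, X) = +1

ply 1, X at XX./OXO/..O | (0,2)=+1→XXX/OXO/..O*; (2,0)=+1→XX./OXO/X.O; (2,1)=+1→XX./OXO/.XO
ply 2, O at XXX/OXO/..O | (2,0)=-1→XXX/OXO/O.O*; (2,1)=-1→XXX/OXO/.OO
ply 3, X at XXX/OXO/O.O | (2,1)=+1→XXX/OXO/OXO*
ply 4: XXX/OXO/OXO is terminal -1 (O); from XX./OXO/..O depth 4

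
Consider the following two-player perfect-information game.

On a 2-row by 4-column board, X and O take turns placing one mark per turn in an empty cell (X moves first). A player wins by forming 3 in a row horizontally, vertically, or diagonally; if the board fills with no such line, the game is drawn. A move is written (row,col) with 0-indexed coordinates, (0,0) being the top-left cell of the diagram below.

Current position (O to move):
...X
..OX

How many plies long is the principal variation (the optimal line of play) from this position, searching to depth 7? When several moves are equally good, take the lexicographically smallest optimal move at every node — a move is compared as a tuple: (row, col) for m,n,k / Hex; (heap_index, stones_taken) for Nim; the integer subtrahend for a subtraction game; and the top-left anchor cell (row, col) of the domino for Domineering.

PV length from [...X/..OX]: 5 plies

[...X/..OX] O move#1: (0,0):+0/O..X/..OX*, (0,1):+0/.O.X/..OX, (0,2):+0/..OX/..OX, (1,0):+0/...X/O.OX, (1,1):+0/...X/.OOX
[O..X/..OX] X move#2: (0,1):+0/OX.X/..OX*, (0,2):+0/O.XX/..OX, (1,0):+0/O..X/X.OX, (1,1):+0/O..X/.XOX
[OX.X/..OX] O move#3: (0,2):+0/OXOX/..OX*, (1,0):-1/OX.X/O.OX, (1,1):-1/OX.X/.OOX
[OXOX/..OX] X move#4: (1,0):+0/OXOX/X.OX*, (1,1):+0/OXOX/.XOX
[OXOX/X.OX] O move#5: (1,1):+0/OXOX/XOOX*
[OXOX/XOOX] end (terminal +0, X#6); searched ...X/..OX to 7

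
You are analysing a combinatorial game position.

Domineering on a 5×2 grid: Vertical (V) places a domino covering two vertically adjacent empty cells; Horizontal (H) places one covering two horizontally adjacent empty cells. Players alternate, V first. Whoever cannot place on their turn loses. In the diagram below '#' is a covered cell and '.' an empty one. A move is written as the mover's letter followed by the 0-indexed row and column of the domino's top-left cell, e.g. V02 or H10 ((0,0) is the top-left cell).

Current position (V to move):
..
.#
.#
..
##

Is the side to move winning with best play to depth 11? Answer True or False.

ply 1, V at ../.#/.#/../## | V00=-1→#./##/.#/../##*; V10=-1→../##/##/../##; V20=-1→../.#/##/#./##
ply 2, H at #./##/.#/../## | H30=+1→#./##/.#/##/##*
ply 3: #./##/.#/##/## is terminal -1 (V); from ../.#/.#/../## depth 11

V winning at [../.#/.#/../##]: False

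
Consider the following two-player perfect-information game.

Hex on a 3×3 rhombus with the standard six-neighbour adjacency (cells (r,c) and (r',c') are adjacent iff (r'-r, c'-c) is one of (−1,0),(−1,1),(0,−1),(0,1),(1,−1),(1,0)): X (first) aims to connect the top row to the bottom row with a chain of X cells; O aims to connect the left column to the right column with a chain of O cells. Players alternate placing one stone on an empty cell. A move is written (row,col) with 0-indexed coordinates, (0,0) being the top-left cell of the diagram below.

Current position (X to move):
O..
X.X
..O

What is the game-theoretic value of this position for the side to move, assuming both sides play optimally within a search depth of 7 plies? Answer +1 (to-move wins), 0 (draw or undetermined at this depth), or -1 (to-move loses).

p1 X@[O../X.X/..O]: (0,1)[OX./X.X/..O]+1* (0,2)[O.X/X.X/..O]+1 (1,1)[O../XXX/..O]+1 (2,0)[O../X.X/X.O]+1 (2,1)[O../X.X/.XO]+1
p2 O@[OX./X.X/..O]: (0,2)[OXO/X.X/..O]-1* (1,1)[OX./XOX/..O]-1 (2,0)[OX./X.X/O.O]-1 (2,1)[OX./X.X/.OO]-1
p3 X@[OXO/X.X/..O]: (1,1)[OXO/XXX/..O]+1* (2,0)[OXO/X.X/X.O]+1 (2,1)[OXO/X.X/.XO]+1
p4 O@[OXO/XXX/..O]: (2,0)[OXO/XXX/O.O]-1* (2,1)[OXO/XXX/.OO]-1
p5 X@[OXO/XXX/O.O]: (2,1)[OXO/XXX/OXO]+1*
p6 O@[OXO/XXX/OXO] terminal -1; root [O../X.X/..O] d7

value(O../X.X/..O, X) = +1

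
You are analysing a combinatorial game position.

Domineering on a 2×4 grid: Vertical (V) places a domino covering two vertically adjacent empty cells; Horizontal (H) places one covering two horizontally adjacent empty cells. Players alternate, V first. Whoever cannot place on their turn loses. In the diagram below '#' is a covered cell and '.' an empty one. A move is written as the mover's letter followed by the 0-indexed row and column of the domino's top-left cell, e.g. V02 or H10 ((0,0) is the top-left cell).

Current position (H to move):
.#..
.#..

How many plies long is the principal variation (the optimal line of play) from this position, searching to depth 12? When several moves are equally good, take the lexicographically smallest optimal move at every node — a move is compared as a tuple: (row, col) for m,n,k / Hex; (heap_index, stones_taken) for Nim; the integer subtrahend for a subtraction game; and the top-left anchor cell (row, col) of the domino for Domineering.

PV length from [.#../.#..]: 3 plies

p1 H@[.#../.#..]: H02[.###/.#..]+1* H12[.#../.###]+1
p2 V@[.###/.#..]: V00[####/##..]-1*
p3 H@[####/##..]: H12[####/####]+1*
p4 V@[####/####] terminal -1; root [.#../.#..] d12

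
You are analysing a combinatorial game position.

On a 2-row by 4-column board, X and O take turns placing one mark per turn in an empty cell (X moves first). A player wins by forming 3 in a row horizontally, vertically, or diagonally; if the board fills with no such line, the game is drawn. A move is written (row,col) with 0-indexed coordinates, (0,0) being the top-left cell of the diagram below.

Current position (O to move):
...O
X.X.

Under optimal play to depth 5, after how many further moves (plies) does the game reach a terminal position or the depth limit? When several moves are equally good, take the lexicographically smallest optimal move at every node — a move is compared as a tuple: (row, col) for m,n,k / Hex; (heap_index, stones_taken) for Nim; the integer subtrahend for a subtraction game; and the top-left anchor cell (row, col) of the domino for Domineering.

PV length from [...O/X.X.]: 5 plies

[...O/X.X.] O move#1: (0,0):-1/O..O/X.X., (0,1):-1/.O.O/X.X., (0,2):-1/..OO/X.X., (1,1):+0/...O/XOX.*, (1,3):-1/...O/X.XO
[...O/XOX.] X move#2: (0,0):+0/X..O/XOX.*, (0,1):+0/.X.O/XOX., (0,2):+0/..XO/XOX., (1,3):+0/...O/XOXX
[X..O/XOX.] O move#3: (0,1):+0/XO.O/XOX.*, (0,2):+0/X.OO/XOX., (1,3):+0/X..O/XOXO
[XO.O/XOX.] X move#4: (0,2):+0/XOXO/XOX.*, (1,3):-1/XO.O/XOXX
[XOXO/XOX.] O move#5: (1,3):+0/XOXO/XOXO*
[XOXO/XOXO] end (terminal +0, X#6); searched ...O/X.X. to 5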